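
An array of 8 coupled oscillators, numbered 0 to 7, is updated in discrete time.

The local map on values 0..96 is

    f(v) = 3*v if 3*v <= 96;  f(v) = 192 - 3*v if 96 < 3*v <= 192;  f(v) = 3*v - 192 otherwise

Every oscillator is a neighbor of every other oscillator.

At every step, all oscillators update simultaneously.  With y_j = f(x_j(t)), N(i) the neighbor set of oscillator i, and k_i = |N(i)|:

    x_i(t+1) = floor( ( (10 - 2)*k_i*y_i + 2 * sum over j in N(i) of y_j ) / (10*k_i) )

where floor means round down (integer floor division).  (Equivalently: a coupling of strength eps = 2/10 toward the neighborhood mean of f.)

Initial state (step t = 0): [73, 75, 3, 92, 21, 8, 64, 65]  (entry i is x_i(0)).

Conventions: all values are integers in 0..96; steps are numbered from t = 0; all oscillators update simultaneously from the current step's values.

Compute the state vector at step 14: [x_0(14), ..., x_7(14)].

Answer: [80, 18, 80, 34, 32, 80, 34, 32]

Derivation:
t=0: [73, 75, 3, 92, 21, 8, 64, 65]
t=1: [27, 32, 13, 71, 55, 25, 6, 9]
t=2: [73, 85, 41, 27, 31, 68, 24, 31]
t=3: [35, 63, 67, 77, 86, 23, 70, 86]
t=4: [77, 12, 17, 40, 61, 63, 24, 61]
t=5: [38, 36, 47, 63, 15, 10, 63, 15]
t=6: [69, 74, 49, 12, 44, 32, 12, 44]
t=7: [22, 33, 45, 38, 57, 84, 38, 57]
t=8: [64, 85, 57, 73, 29, 59, 73, 29]
t=9: [9, 57, 25, 30, 76, 20, 30, 76]
t=10: [33, 28, 70, 81, 40, 58, 81, 40]
t=11: [84, 77, 27, 52, 68, 27, 52, 68]
t=12: [56, 40, 72, 37, 19, 72, 37, 19]
t=13: [30, 67, 30, 74, 55, 30, 74, 55]
t=14: [80, 18, 80, 34, 32, 80, 34, 32]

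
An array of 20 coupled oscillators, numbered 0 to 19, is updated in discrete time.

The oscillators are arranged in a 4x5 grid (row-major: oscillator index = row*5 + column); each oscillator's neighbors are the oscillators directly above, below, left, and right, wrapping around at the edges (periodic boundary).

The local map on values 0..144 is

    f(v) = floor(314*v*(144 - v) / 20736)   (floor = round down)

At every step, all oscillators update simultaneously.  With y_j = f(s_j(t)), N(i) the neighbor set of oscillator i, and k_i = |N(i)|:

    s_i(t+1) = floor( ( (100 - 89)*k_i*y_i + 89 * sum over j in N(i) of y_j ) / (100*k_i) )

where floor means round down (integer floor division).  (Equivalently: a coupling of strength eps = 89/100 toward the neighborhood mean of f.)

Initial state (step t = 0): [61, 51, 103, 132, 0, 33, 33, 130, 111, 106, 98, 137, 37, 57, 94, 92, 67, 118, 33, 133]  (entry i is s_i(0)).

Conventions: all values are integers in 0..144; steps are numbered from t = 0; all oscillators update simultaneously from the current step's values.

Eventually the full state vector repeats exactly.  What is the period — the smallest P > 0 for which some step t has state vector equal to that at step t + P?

Answer: 2
Key observation: The state at step 3, [78, 78, 77, 77, 77, 78, 77, 77, 77, 78, 78, 78, 77, 78, 78, 78, 78, 78, 77, 78], reappears at step 5 — and no state repeats earlier — so the cycle the system enters has period 2.

Derivation:
t=0: [61, 51, 103, 132, 0, 33, 33, 130, 111, 106, 98, 137, 37, 57, 94, 92, 67, 118, 33, 133]
t=1: [52, 68, 44, 41, 40, 63, 43, 54, 47, 46, 54, 59, 42, 61, 57, 62, 53, 61, 42, 46]
t=2: [73, 69, 71, 65, 67, 70, 74, 66, 69, 70, 75, 69, 73, 68, 71, 71, 75, 67, 70, 69]
t=3: [78, 78, 77, 77, 77, 78, 77, 77, 77, 78, 78, 78, 77, 78, 78, 78, 78, 78, 77, 78]
t=4: [77, 77, 77, 78, 77, 77, 77, 78, 77, 77, 77, 77, 77, 77, 77, 77, 77, 77, 77, 77]
t=5: [78, 78, 77, 77, 77, 78, 77, 77, 77, 78, 78, 78, 77, 78, 78, 78, 78, 78, 77, 78]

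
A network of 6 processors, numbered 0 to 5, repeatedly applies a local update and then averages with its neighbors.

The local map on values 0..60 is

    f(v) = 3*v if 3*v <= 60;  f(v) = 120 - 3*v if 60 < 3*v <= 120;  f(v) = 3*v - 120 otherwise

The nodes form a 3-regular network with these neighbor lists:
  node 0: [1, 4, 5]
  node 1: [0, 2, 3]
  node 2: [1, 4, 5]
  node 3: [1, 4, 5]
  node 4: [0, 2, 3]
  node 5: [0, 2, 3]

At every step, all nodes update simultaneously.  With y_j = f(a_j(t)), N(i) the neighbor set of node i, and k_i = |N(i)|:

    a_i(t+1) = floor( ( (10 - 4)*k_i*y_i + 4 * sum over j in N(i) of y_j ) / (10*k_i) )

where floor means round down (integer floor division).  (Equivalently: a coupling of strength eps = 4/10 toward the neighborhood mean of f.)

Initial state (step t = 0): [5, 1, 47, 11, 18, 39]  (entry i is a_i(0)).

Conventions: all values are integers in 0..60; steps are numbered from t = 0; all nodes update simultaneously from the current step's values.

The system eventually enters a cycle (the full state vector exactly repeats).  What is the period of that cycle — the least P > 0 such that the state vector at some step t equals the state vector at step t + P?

Answer: 4
Key observation: The state at step 67, [21, 21, 21, 21, 21, 21], reappears at step 71 — and no state repeats earlier — so the cycle the system enters has period 4.

Derivation:
t=0: [5, 1, 47, 11, 18, 39]
t=1: [17, 11, 20, 27, 41, 11]
t=2: [39, 39, 45, 32, 21, 39]
t=3: [10, 7, 17, 22, 39, 7]
t=4: [24, 30, 36, 38, 19, 30]
t=5: [44, 26, 22, 19, 43, 26]
t=6: [19, 41, 44, 46, 21, 41]
t=7: [42, 13, 15, 19, 45, 13]
t=8: [16, 37, 39, 46, 23, 37]
t=9: [38, 14, 11, 20, 39, 14]
t=10: [15, 38, 31, 47, 15, 38]
t=11: [34, 16, 23, 20, 39, 16]
t=12: [24, 46, 43, 49, 19, 46]
t=13: [41, 22, 17, 28, 45, 22]
t=14: [18, 44, 47, 38, 21, 44]
t=15: [43, 18, 23, 14, 45, 18]
t=16: [21, 46, 47, 41, 22, 46]
t=17: [46, 21, 24, 13, 43, 21]
t=18: [27, 48, 45, 39, 19, 48]
t=19: [37, 22, 23, 15, 41, 22]
t=20: [20, 46, 45, 41, 15, 46]
t=21: [46, 21, 19, 12, 37, 21]
t=22: [27, 49, 50, 38, 20, 49]
t=23: [38, 26, 33, 18, 46, 26]
t=24: [17, 36, 26, 46, 21, 36]
t=25: [41, 22, 36, 21, 49, 22]
t=26: [19, 42, 25, 52, 25, 42]
t=27: [41, 22, 34, 29, 45, 22]
t=28: [18, 39, 27, 36, 16, 39]
t=29: [39, 15, 30, 14, 42, 15]
t=30: [14, 37, 30, 38, 13, 37]
t=31: [32, 15, 25, 11, 33, 15]
t=32: [29, 40, 41, 34, 26, 40]
t=33: [25, 7, 7, 16, 32, 7]
t=34: [35, 27, 21, 37, 29, 27]
t=35: [23, 34, 49, 20, 30, 34]
t=36: [39, 29, 25, 44, 36, 29]
t=37: [12, 27, 37, 17, 15, 27]
t=38: [38, 36, 21, 47, 39, 36]
t=39: [7, 18, 37, 16, 13, 18]
t=40: [32, 42, 25, 48, 33, 42]
t=41: [18, 16, 31, 18, 25, 16]
t=42: [51, 46, 35, 51, 45, 46]
t=43: [26, 21, 15, 26, 19, 21]
t=44: [48, 51, 49, 48, 51, 51]
t=45: [27, 29, 29, 27, 29, 29]
t=46: [36, 34, 33, 36, 34, 34]
t=47: [14, 16, 19, 14, 16, 16]
t=48: [44, 47, 53, 44, 47, 47]
t=49: [15, 21, 31, 15, 21, 21]
t=50: [49, 49, 39, 49, 49, 49]
t=51: [27, 23, 12, 27, 23, 23]
t=52: [43, 45, 42, 43, 45, 45]
t=53: [11, 12, 9, 11, 12, 12]
t=54: [34, 34, 30, 34, 34, 34]
t=55: [18, 19, 25, 18, 19, 19]
t=56: [55, 54, 49, 55, 54, 54]
t=57: [43, 40, 33, 43, 40, 40]
t=58: [5, 5, 12, 5, 5, 5]
t=59: [15, 17, 27, 15, 17, 17]
t=60: [47, 47, 43, 47, 47, 47]
t=61: [21, 19, 13, 21, 19, 19]
t=62: [57, 54, 46, 57, 54, 54]
t=63: [47, 41, 27, 47, 41, 41]
t=64: [13, 12, 24, 13, 12, 12]
t=65: [37, 38, 43, 37, 38, 38]
t=66: [7, 7, 7, 7, 7, 7]
t=67: [21, 21, 21, 21, 21, 21]
t=68: [57, 57, 57, 57, 57, 57]
t=69: [51, 51, 51, 51, 51, 51]
t=70: [33, 33, 33, 33, 33, 33]
t=71: [21, 21, 21, 21, 21, 21]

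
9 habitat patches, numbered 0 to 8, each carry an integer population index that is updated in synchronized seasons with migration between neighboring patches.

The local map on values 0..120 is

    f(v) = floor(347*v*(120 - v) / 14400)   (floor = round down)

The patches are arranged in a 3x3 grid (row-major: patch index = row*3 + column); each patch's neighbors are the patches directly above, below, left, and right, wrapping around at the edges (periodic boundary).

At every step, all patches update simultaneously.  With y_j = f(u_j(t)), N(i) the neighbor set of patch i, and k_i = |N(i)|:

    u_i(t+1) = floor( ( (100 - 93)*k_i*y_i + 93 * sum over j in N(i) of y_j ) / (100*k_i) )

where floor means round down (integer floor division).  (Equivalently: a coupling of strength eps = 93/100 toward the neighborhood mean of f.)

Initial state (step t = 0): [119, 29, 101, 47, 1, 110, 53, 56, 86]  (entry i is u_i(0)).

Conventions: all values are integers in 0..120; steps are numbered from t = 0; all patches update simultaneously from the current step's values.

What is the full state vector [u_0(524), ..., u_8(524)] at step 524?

Answer: [78, 78, 78, 78, 78, 78, 78, 78, 78]
Key observation: The state at step 7, [78, 78, 78, 78, 78, 78, 78, 78, 78], reappears at step 8: the system is in a cycle of period 1 from step 7 on.  Therefore the state at step 524 equals the state at step 7 + ((524 - 7) mod 1) = 7, which is [78, 78, 78, 78, 78, 78, 78, 78, 78].

Derivation:
t=0: [119, 29, 101, 47, 1, 110, 53, 56, 86]
t=1: [64, 36, 40, 32, 59, 48, 61, 57, 61]
t=2: [76, 82, 81, 83, 77, 79, 81, 82, 83]
t=3: [75, 77, 76, 77, 75, 75, 75, 75, 76]
t=4: [79, 80, 80, 80, 80, 80, 80, 80, 80]
t=5: [77, 77, 77, 77, 77, 77, 77, 77, 77]
t=6: [79, 79, 79, 79, 79, 79, 79, 79, 79]
t=7: [78, 78, 78, 78, 78, 78, 78, 78, 78]
t=8: [78, 78, 78, 78, 78, 78, 78, 78, 78]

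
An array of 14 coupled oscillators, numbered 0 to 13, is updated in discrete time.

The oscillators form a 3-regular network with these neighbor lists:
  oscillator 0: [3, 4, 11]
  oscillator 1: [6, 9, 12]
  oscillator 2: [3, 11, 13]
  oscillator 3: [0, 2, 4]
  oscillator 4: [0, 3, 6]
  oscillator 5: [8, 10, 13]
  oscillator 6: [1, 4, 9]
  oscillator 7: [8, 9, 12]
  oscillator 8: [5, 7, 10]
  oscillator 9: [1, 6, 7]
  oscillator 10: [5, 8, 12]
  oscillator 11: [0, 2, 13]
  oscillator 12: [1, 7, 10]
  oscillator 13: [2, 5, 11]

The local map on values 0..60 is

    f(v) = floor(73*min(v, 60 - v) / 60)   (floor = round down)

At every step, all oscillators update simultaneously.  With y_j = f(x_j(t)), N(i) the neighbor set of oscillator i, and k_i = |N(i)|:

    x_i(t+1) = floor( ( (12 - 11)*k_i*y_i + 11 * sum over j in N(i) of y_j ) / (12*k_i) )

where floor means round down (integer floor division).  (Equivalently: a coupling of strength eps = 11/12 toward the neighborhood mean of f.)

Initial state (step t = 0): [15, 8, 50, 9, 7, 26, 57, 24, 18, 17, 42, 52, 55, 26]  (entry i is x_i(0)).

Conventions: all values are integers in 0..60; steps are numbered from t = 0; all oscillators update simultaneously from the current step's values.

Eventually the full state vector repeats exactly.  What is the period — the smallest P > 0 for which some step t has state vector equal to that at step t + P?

Simulating step by step:
t=0: [15, 8, 50, 9, 7, 26, 57, 24, 18, 17, 42, 52, 55, 26]
t=1: [9, 9, 16, 12, 10, 24, 11, 16, 26, 14, 19, 19, 18, 18]
t=2: [15, 16, 19, 13, 12, 25, 13, 22, 24, 14, 26, 17, 17, 23]
t=3: [16, 17, 20, 18, 15, 29, 16, 22, 29, 19, 26, 22, 24, 24]
t=4: [21, 23, 25, 20, 19, 31, 20, 28, 31, 21, 32, 24, 25, 28]
t=5: [25, 26, 29, 25, 24, 34, 24, 30, 34, 28, 33, 29, 31, 31]
t=6: [31, 32, 33, 31, 29, 32, 31, 33, 32, 32, 32, 33, 33, 33]
t=7: [34, 33, 32, 34, 35, 33, 34, 33, 33, 33, 33, 32, 33, 32]
t=8: [31, 31, 33, 31, 30, 32, 31, 32, 32, 31, 32, 33, 32, 33]
t=9: [34, 34, 32, 34, 35, 33, 35, 34, 34, 34, 34, 32, 34, 32]
t=10: [31, 30, 33, 31, 30, 32, 30, 31, 31, 30, 31, 33, 31, 33]
t=11: [34, 35, 32, 34, 35, 34, 36, 35, 34, 35, 34, 32, 35, 32]
t=12: [31, 29, 33, 31, 30, 31, 29, 30, 30, 29, 30, 33, 30, 33]
t=13: [34, 35, 32, 34, 35, 34, 35, 35, 35, 35, 35, 32, 35, 32]
t=14: [31, 30, 33, 31, 30, 31, 30, 30, 30, 30, 30, 33, 30, 33]
t=15: [34, 36, 32, 34, 35, 34, 36, 36, 35, 36, 35, 32, 36, 32]
t=16: [31, 29, 33, 31, 30, 31, 29, 29, 30, 29, 30, 33, 29, 33]
t=17: [34, 35, 32, 34, 35, 34, 35, 35, 35, 35, 35, 32, 35, 32]

Answer: 4
Key observation: The state at step 13, [34, 35, 32, 34, 35, 34, 35, 35, 35, 35, 35, 32, 35, 32], reappears at step 17 — and no state repeats earlier — so the cycle the system enters has period 4.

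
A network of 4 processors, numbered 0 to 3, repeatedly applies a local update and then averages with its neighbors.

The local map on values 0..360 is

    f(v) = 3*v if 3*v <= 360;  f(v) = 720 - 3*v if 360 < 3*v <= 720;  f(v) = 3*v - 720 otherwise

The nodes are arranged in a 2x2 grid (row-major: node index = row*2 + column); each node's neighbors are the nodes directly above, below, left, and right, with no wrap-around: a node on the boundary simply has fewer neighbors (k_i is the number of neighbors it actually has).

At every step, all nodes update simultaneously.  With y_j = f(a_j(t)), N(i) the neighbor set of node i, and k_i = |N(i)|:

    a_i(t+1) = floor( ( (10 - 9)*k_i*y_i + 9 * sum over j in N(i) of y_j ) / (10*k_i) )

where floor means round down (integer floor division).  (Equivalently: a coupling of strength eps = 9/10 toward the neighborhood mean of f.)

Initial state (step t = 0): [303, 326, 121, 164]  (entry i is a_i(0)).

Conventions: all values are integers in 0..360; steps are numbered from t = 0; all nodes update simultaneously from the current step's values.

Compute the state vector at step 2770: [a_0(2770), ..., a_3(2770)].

Simulating step by step:
t=0: [303, 326, 121, 164]
t=1: [295, 213, 223, 299]
t=2: [75, 162, 159, 77]
t=3: [237, 228, 229, 237]
t=4: [31, 11, 11, 31]
t=5: [39, 87, 87, 39]
t=6: [246, 131, 131, 246]
t=7: [296, 48, 48, 296]
t=8: [146, 165, 165, 146]
t=9: [230, 276, 276, 230]
t=10: [100, 37, 37, 100]
t=11: [129, 281, 281, 129]
t=12: [144, 312, 312, 144]
t=13: [223, 280, 280, 223]
t=14: [113, 57, 57, 113]
t=15: [187, 322, 322, 187]
t=16: [237, 167, 167, 237]
t=17: [198, 30, 30, 198]
t=18: [93, 122, 122, 93]
t=19: [346, 286, 286, 346]
t=20: [156, 300, 300, 156]
t=21: [187, 244, 244, 187]
t=22: [26, 144, 144, 26]
t=23: [267, 99, 99, 267]
t=24: [275, 102, 102, 275]
t=25: [285, 125, 125, 285]
t=26: [324, 156, 156, 324]
t=27: [252, 252, 252, 252]
t=28: [36, 36, 36, 36]
t=29: [108, 108, 108, 108]
t=30: [324, 324, 324, 324]
t=31: [252, 252, 252, 252]

Answer: [324, 324, 324, 324]
Key observation: The state at step 27, [252, 252, 252, 252], reappears at step 31: the system is in a cycle of period 4 from step 27 on.  Therefore the state at step 2770 equals the state at step 27 + ((2770 - 27) mod 4) = 30, which is [324, 324, 324, 324].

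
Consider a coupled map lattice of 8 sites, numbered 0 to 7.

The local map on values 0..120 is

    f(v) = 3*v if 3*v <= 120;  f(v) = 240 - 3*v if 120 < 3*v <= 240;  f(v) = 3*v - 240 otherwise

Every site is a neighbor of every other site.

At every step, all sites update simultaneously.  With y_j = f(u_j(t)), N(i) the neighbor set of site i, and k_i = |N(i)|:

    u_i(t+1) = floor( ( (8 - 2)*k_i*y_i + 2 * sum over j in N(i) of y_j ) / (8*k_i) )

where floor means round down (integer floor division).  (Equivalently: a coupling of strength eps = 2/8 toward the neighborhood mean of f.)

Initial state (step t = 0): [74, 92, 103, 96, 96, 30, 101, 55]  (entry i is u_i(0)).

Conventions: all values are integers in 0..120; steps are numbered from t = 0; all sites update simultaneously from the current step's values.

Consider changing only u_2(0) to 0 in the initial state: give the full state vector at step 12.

Simulating step by step:
t=0: [74, 92, 0, 96, 96, 30, 101, 55]
t=1: [26, 39, 13, 47, 47, 77, 58, 67]
t=2: [75, 103, 47, 90, 90, 25, 66, 47]
t=3: [27, 65, 87, 37, 37, 69, 46, 87]
t=4: [76, 50, 33, 98, 98, 42, 91, 33]
t=5: [28, 84, 90, 58, 58, 101, 43, 90]
t=6: [76, 25, 37, 63, 63, 61, 95, 37]
t=7: [26, 71, 97, 54, 54, 59, 50, 97]
t=8: [74, 37, 54, 74, 74, 63, 82, 54]
t=9: [26, 92, 69, 26, 26, 49, 17, 69]
t=10: [72, 42, 40, 72, 72, 83, 53, 40]
t=11: [35, 99, 104, 35, 35, 24, 76, 104]
t=12: [96, 62, 72, 96, 96, 72, 30, 72]

Answer: [96, 62, 72, 96, 96, 72, 30, 72]
Key observation: This trace re-runs the system from the modified initial state.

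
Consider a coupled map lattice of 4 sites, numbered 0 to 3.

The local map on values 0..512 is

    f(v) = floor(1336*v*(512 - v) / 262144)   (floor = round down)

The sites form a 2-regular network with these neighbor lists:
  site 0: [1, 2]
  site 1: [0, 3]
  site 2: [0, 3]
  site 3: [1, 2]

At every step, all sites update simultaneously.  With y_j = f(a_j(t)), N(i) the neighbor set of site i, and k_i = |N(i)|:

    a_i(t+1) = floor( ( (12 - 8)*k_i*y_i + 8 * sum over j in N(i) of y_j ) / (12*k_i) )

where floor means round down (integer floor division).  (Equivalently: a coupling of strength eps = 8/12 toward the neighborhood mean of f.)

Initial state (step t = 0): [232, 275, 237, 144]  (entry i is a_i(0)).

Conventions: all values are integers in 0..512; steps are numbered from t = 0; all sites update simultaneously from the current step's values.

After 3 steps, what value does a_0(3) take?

Simulating step by step:
t=0: [232, 275, 237, 144]
t=1: [331, 311, 311, 311]
t=2: [313, 313, 313, 318]
t=3: [317, 316, 316, 316]

Answer: a_0(3) = 317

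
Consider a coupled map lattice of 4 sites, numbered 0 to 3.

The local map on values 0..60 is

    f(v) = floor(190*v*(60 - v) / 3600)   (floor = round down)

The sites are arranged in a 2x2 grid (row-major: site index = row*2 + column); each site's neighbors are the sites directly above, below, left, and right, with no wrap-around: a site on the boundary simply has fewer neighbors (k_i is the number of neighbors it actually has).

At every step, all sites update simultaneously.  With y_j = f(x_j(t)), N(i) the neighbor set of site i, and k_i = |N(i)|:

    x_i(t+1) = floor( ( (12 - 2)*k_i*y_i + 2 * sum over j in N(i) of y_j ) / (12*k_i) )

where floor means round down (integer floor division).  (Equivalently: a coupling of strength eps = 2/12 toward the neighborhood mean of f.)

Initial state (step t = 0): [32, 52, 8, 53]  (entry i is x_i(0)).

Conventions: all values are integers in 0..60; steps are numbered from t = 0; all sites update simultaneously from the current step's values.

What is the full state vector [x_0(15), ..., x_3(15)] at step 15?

Answer: [42, 38, 38, 37]

Derivation:
t=0: [32, 52, 8, 53]
t=1: [42, 23, 23, 19]
t=2: [39, 43, 43, 41]
t=3: [42, 38, 38, 40]
t=4: [39, 43, 43, 42]
t=5: [42, 38, 38, 38]
t=6: [39, 43, 43, 44]
t=7: [42, 38, 38, 37]
t=8: [39, 43, 43, 44]
t=9: [42, 38, 38, 37]
t=10: [39, 43, 43, 44]
t=11: [42, 38, 38, 37]
t=12: [39, 43, 43, 44]
t=13: [42, 38, 38, 37]
t=14: [39, 43, 43, 44]
t=15: [42, 38, 38, 37]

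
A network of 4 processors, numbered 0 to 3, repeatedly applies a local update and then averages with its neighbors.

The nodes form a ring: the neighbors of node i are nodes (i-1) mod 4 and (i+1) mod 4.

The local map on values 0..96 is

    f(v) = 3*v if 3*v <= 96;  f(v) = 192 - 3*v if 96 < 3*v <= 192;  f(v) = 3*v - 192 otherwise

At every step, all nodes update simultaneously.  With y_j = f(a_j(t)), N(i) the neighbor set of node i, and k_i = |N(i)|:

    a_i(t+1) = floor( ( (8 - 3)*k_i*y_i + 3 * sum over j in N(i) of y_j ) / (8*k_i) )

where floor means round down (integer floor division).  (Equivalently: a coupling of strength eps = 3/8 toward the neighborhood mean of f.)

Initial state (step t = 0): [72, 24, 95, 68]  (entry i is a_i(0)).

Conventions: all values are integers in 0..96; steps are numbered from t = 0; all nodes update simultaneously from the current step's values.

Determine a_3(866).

Simulating step by step:
t=0: [72, 24, 95, 68]
t=1: [30, 66, 73, 29]
t=2: [73, 25, 34, 76]
t=3: [37, 68, 77, 44]
t=4: [64, 30, 37, 60]
t=5: [19, 71, 69, 22]
t=6: [51, 26, 25, 54]
t=7: [44, 70, 67, 40]
t=8: [54, 24, 22, 57]
t=9: [36, 63, 58, 31]
t=10: [70, 21, 29, 77]
t=11: [30, 59, 73, 44]
t=12: [70, 31, 30, 59]
t=13: [31, 78, 76, 29]
t=14: [82, 50, 46, 78]
t=15: [49, 46, 49, 46]
t=16: [48, 50, 48, 50]
t=17: [45, 44, 45, 44]
t=18: [58, 58, 58, 58]
t=19: [18, 18, 18, 18]
t=20: [54, 54, 54, 54]
t=21: [30, 30, 30, 30]
t=22: [90, 90, 90, 90]
t=23: [78, 78, 78, 78]
t=24: [42, 42, 42, 42]
t=25: [66, 66, 66, 66]
t=26: [6, 6, 6, 6]
t=27: [18, 18, 18, 18]

Answer: a_3(866) = 6
Key observation: The state at step 19, [18, 18, 18, 18], reappears at step 27: the system is in a cycle of period 8 from step 19 on.  Therefore the state at step 866 equals the state at step 19 + ((866 - 19) mod 8) = 26, which is [6, 6, 6, 6].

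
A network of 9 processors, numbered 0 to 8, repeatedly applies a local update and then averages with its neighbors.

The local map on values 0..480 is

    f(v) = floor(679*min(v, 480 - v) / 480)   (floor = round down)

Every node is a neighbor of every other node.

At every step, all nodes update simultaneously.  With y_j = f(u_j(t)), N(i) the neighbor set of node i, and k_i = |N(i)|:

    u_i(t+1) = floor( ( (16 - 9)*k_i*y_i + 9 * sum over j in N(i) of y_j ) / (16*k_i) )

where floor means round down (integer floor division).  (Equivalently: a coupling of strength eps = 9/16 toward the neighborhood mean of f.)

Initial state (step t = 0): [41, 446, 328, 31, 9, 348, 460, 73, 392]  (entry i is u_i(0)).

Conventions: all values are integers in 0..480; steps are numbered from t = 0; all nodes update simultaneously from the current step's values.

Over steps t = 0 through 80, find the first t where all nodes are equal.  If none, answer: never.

Answer: 9
Key observation: Synchronization is absorbing here: once all nodes are equal they stay equal, and step 9 is the first all-equal step.

Derivation:
t=0: [41, 446, 328, 31, 9, 348, 460, 73, 392]  (not all equal)
t=1: [78, 75, 136, 73, 61, 125, 67, 95, 102]  (not all equal)
t=2: [120, 119, 151, 118, 112, 145, 115, 129, 133]  (not all equal)
t=3: [175, 174, 191, 174, 171, 188, 172, 180, 182]  (not all equal)
t=4: [250, 249, 258, 249, 248, 256, 248, 252, 253]  (not all equal)
t=5: [323, 324, 319, 324, 324, 320, 324, 322, 322]  (not all equal)
t=6: [222, 221, 224, 221, 221, 223, 221, 222, 222]  (not all equal)
t=7: [313, 312, 314, 312, 312, 314, 312, 313, 313]  (not all equal)
t=8: [236, 236, 235, 236, 236, 235, 236, 236, 236]  (not all equal)
t=9: [332, 332, 332, 332, 332, 332, 332, 332, 332]  (all equal)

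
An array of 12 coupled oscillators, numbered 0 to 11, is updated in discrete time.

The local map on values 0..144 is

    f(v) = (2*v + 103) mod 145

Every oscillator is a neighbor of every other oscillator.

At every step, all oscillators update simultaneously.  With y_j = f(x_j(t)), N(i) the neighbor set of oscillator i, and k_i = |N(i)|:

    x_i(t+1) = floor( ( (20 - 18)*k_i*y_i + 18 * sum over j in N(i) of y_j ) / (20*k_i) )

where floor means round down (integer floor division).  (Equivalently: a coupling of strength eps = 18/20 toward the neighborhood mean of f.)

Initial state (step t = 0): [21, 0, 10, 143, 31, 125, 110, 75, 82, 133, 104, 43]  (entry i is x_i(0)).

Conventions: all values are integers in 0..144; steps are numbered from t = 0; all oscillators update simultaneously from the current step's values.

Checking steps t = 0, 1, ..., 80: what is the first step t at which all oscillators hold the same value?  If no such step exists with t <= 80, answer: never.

Simulating step by step:
t=0: [21, 0, 10, 143, 31, 125, 110, 75, 82, 133, 104, 43]  (not all equal)
t=1: [66, 68, 68, 68, 67, 67, 67, 68, 68, 68, 67, 67]  (not all equal)
t=2: [92, 92, 92, 92, 92, 92, 92, 92, 92, 92, 92, 92]  (all equal)

Answer: 2
Key observation: Synchronization is absorbing here: once all oscillators are equal they stay equal, and step 2 is the first all-equal step.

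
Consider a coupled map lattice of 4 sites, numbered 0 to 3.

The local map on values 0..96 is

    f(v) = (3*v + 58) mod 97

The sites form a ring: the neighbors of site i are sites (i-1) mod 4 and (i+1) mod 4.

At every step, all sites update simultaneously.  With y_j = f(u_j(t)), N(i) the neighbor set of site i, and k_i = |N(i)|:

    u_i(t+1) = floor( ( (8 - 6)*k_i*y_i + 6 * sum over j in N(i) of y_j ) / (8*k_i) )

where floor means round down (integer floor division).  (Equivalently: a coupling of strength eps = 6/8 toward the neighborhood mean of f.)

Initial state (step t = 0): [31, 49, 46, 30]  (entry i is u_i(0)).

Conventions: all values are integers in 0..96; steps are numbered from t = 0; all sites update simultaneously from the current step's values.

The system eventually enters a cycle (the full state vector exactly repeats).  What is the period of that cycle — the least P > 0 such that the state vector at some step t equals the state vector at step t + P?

Answer: 17
Key observation: The state at step 39, [23, 67, 23, 67], reappears at step 56 — and no state repeats earlier — so the cycle the system enters has period 17.

Derivation:
t=0: [31, 49, 46, 30]
t=1: [36, 23, 23, 33]
t=2: [51, 44, 41, 52]
t=3: [46, 61, 63, 42]
t=4: [50, 32, 63, 42]
t=5: [57, 39, 67, 46]
t=6: [38, 57, 46, 38]
t=7: [60, 37, 41, 47]
t=8: [39, 66, 49, 49]
t=9: [46, 48, 30, 36]
t=10: [29, 21, 41, 37]
t=11: [48, 55, 57, 67]
t=12: [37, 23, 44, 32]
t=13: [50, 69, 55, 76]
t=14: [64, 33, 68, 39]
t=15: [65, 61, 68, 66]
t=16: [55, 59, 57, 63]
t=17: [42, 34, 44, 37]
t=18: [72, 83, 73, 85]
t=19: [34, 65, 35, 66]
t=20: [61, 63, 61, 63]
t=21: [51, 48, 51, 48]
t=22: [10, 14, 10, 14]
t=23: [24, 66, 24, 66]
t=24: [54, 40, 54, 40]
t=25: [67, 39, 67, 39]
t=26: [74, 68, 74, 68]
t=27: [72, 81, 72, 81]
t=28: [27, 62, 27, 62]
t=29: [48, 44, 48, 44]
t=30: [71, 29, 71, 29]
t=31: [55, 69, 55, 69]
t=32: [60, 39, 60, 39]
t=33: [69, 52, 69, 52]
t=34: [32, 58, 32, 58]
t=35: [42, 52, 42, 52]
t=36: [36, 70, 36, 70]
t=37: [72, 70, 72, 70]
t=38: [75, 78, 75, 78]
t=39: [23, 67, 23, 67]
t=40: [56, 38, 56, 38]
t=41: [64, 42, 64, 42]
t=42: [79, 63, 79, 63]
t=43: [40, 16, 40, 16]
t=44: [27, 63, 27, 63]
t=45: [50, 44, 50, 44]
t=46: [73, 33, 73, 33]
t=47: [65, 77, 65, 77]
t=48: [86, 68, 86, 68]
t=49: [57, 35, 57, 35]
t=50: [58, 42, 58, 42]
t=51: [74, 50, 74, 50]
t=52: [32, 68, 32, 68]
t=53: [65, 59, 65, 59]
t=54: [45, 54, 45, 54]
t=55: [43, 78, 43, 78]
t=56: [23, 67, 23, 67]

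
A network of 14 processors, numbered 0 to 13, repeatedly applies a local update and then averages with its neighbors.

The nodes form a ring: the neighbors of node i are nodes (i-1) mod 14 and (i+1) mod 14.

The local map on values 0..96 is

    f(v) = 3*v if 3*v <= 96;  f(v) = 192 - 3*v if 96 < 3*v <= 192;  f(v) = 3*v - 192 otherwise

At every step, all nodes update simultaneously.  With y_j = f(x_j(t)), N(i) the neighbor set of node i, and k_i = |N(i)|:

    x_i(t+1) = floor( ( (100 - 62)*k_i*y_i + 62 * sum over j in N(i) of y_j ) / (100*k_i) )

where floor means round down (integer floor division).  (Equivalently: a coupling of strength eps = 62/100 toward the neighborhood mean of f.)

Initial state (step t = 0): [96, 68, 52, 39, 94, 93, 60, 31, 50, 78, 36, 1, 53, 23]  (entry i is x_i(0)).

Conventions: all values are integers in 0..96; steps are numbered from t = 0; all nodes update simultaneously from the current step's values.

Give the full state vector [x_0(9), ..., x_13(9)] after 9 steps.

Simulating step by step:
t=0: [96, 68, 52, 39, 94, 93, 60, 31, 50, 78, 36, 1, 53, 23]
t=1: [61, 45, 40, 67, 84, 64, 60, 52, 57, 55, 45, 37, 34, 66]
t=2: [22, 46, 47, 44, 25, 22, 15, 23, 27, 34, 55, 76, 61, 32]
t=3: [71, 56, 54, 61, 67, 62, 58, 65, 80, 67, 49, 24, 44, 59]
t=4: [20, 24, 21, 15, 8, 10, 9, 21, 21, 32, 42, 59, 49, 30]
t=5: [73, 65, 60, 44, 32, 27, 39, 51, 73, 76, 59, 40, 49, 66]
t=6: [13, 13, 24, 56, 80, 83, 65, 46, 33, 26, 39, 45, 41, 24]
t=7: [49, 49, 46, 46, 43, 37, 35, 50, 76, 81, 70, 66, 66, 60]
t=8: [34, 47, 51, 56, 65, 77, 71, 54, 42, 36, 24, 9, 7, 20]
t=9: [68, 59, 38, 22, 20, 22, 29, 38, 60, 74, 61, 39, 34, 57]

Answer: [68, 59, 38, 22, 20, 22, 29, 38, 60, 74, 61, 39, 34, 57]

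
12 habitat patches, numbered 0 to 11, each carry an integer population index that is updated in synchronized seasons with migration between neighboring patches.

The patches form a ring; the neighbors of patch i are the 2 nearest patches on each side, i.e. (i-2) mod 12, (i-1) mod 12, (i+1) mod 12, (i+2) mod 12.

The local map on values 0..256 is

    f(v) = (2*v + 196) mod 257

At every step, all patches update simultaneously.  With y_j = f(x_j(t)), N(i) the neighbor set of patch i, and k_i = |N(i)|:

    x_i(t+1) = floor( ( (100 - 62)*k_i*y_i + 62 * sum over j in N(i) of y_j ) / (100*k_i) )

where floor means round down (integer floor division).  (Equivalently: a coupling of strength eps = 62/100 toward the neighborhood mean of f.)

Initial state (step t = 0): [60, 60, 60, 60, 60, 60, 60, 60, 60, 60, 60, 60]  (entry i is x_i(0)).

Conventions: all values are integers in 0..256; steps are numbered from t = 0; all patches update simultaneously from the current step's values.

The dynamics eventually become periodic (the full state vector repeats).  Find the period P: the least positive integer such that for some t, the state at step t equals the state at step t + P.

Simulating step by step:
t=0: [60, 60, 60, 60, 60, 60, 60, 60, 60, 60, 60, 60]
t=1: [59, 59, 59, 59, 59, 59, 59, 59, 59, 59, 59, 59]
t=2: [57, 57, 57, 57, 57, 57, 57, 57, 57, 57, 57, 57]
t=3: [53, 53, 53, 53, 53, 53, 53, 53, 53, 53, 53, 53]
t=4: [45, 45, 45, 45, 45, 45, 45, 45, 45, 45, 45, 45]
t=5: [29, 29, 29, 29, 29, 29, 29, 29, 29, 29, 29, 29]
t=6: [254, 254, 254, 254, 254, 254, 254, 254, 254, 254, 254, 254]
t=7: [190, 190, 190, 190, 190, 190, 190, 190, 190, 190, 190, 190]
t=8: [62, 62, 62, 62, 62, 62, 62, 62, 62, 62, 62, 62]
t=9: [63, 63, 63, 63, 63, 63, 63, 63, 63, 63, 63, 63]
t=10: [65, 65, 65, 65, 65, 65, 65, 65, 65, 65, 65, 65]
t=11: [69, 69, 69, 69, 69, 69, 69, 69, 69, 69, 69, 69]
t=12: [77, 77, 77, 77, 77, 77, 77, 77, 77, 77, 77, 77]
t=13: [93, 93, 93, 93, 93, 93, 93, 93, 93, 93, 93, 93]
t=14: [125, 125, 125, 125, 125, 125, 125, 125, 125, 125, 125, 125]
t=15: [189, 189, 189, 189, 189, 189, 189, 189, 189, 189, 189, 189]
t=16: [60, 60, 60, 60, 60, 60, 60, 60, 60, 60, 60, 60]

Answer: 16
Key observation: The state at step 0, [60, 60, 60, 60, 60, 60, 60, 60, 60, 60, 60, 60], reappears at step 16 — and no state repeats earlier — so the cycle the system enters has period 16.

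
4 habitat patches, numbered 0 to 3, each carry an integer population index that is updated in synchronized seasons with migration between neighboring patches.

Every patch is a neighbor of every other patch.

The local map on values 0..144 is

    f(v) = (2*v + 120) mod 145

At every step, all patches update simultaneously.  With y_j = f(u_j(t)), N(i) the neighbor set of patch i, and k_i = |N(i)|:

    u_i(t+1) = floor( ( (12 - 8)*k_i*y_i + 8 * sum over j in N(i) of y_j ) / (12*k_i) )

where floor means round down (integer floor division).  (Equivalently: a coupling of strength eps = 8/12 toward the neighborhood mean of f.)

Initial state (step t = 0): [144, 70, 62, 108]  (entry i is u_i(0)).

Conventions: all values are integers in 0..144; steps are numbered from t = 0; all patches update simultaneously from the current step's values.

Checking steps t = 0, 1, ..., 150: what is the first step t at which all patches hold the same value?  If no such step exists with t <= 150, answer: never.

Simulating step by step:
t=0: [144, 70, 62, 108]  (not all equal)
t=1: [97, 96, 95, 89]  (not all equal)
t=2: [19, 18, 18, 17]  (not all equal)
t=3: [11, 11, 11, 10]  (not all equal)
t=4: [141, 141, 141, 141]  (all equal)

Answer: 4
Key observation: Synchronization is absorbing here: once all patches are equal they stay equal, and step 4 is the first all-equal step.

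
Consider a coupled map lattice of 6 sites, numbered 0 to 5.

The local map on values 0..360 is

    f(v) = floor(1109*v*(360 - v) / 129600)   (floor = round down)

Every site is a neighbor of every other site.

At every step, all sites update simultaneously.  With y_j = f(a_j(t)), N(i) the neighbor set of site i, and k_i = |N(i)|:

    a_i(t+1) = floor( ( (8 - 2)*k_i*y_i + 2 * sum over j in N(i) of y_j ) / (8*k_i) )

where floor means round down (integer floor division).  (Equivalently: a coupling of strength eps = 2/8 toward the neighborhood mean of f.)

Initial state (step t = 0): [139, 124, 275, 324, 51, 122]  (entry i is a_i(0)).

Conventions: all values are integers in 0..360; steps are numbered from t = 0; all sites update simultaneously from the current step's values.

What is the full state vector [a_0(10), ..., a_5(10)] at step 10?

Answer: [263, 263, 263, 263, 263, 263]

Derivation:
t=0: [139, 124, 275, 324, 51, 122]
t=1: [243, 234, 199, 128, 153, 233]
t=2: [247, 253, 269, 255, 267, 254]
t=3: [234, 229, 213, 227, 215, 228]
t=4: [254, 257, 264, 258, 264, 257]
t=5: [227, 225, 218, 224, 218, 225]
t=6: [258, 259, 263, 260, 263, 259]
t=7: [223, 222, 219, 221, 219, 222]
t=8: [261, 262, 263, 262, 263, 262]
t=9: [220, 219, 218, 219, 218, 219]
t=10: [263, 263, 263, 263, 263, 263]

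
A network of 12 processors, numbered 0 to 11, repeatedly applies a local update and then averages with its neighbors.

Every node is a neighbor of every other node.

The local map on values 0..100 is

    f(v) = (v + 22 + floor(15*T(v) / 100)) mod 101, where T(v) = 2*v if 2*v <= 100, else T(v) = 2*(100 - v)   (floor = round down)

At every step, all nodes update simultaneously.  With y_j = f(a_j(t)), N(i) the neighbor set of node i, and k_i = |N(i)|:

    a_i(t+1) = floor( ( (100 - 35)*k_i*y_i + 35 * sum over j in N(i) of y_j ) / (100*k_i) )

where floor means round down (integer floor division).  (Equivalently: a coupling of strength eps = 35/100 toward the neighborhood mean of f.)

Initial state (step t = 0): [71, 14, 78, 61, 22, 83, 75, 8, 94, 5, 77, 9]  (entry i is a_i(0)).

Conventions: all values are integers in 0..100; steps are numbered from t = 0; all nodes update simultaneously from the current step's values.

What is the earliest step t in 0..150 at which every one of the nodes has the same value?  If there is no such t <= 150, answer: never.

Simulating step by step:
t=0: [71, 14, 78, 61, 22, 83, 75, 8, 94, 5, 77, 9]  (not all equal)
t=1: [9, 34, 13, 68, 40, 15, 11, 29, 19, 27, 12, 30]  (not all equal)
t=2: [40, 61, 44, 81, 66, 45, 42, 57, 49, 55, 43, 58]  (not all equal)
t=3: [75, 88, 78, 34, 90, 79, 76, 86, 82, 85, 77, 86]  (not all equal)
t=4: [6, 12, 7, 45, 13, 8, 7, 11, 9, 11, 7, 11]  (not all equal)
t=5: [32, 37, 33, 63, 37, 34, 33, 36, 34, 36, 33, 36]  (not all equal)
t=6: [65, 69, 65, 85, 69, 67, 65, 68, 67, 68, 65, 68]  (not all equal)
t=7: [94, 96, 94, 40, 96, 95, 94, 95, 95, 95, 94, 95]  (not all equal)
t=8: [18, 19, 18, 53, 19, 18, 18, 18, 18, 18, 18, 18]  (not all equal)
t=9: [46, 47, 46, 73, 47, 46, 46, 46, 46, 46, 46, 46]  (not all equal)
t=10: [78, 79, 78, 29, 79, 78, 78, 78, 78, 78, 78, 78]  (not all equal)
t=11: [6, 7, 6, 40, 7, 6, 6, 6, 6, 6, 6, 6]  (not all equal)
t=12: [30, 31, 30, 58, 31, 30, 30, 30, 30, 30, 30, 30]  (not all equal)
t=13: [62, 62, 62, 81, 62, 62, 62, 62, 62, 62, 62, 62]  (not all equal)
t=14: [92, 92, 92, 37, 92, 92, 92, 92, 92, 92, 92, 92]  (not all equal)
t=15: [16, 16, 16, 50, 16, 16, 16, 16, 16, 16, 16, 16]  (not all equal)
t=16: [43, 43, 43, 71, 43, 43, 43, 43, 43, 43, 43, 43]  (not all equal)
t=17: [74, 74, 74, 26, 74, 74, 74, 74, 74, 74, 74, 74]  (not all equal)
t=18: [3, 3, 3, 36, 3, 3, 3, 3, 3, 3, 3, 3]  (not all equal)
t=19: [26, 26, 26, 52, 26, 26, 26, 26, 26, 26, 26, 26]  (not all equal)
t=20: [56, 56, 56, 76, 56, 56, 56, 56, 56, 56, 56, 56]  (not all equal)
t=21: [88, 88, 88, 34, 88, 88, 88, 88, 88, 88, 88, 88]  (not all equal)
t=22: [13, 13, 13, 47, 13, 13, 13, 13, 13, 13, 13, 13]  (not all equal)
t=23: [39, 39, 39, 67, 39, 39, 39, 39, 39, 39, 39, 39]  (not all equal)
t=24: [72, 72, 72, 88, 72, 72, 72, 72, 72, 72, 72, 72]  (not all equal)
t=25: [1, 1, 1, 8, 1, 1, 1, 1, 1, 1, 1, 1]  (not all equal)
t=26: [23, 23, 23, 28, 23, 23, 23, 23, 23, 23, 23, 23]  (not all equal)
t=27: [51, 51, 51, 55, 51, 51, 51, 51, 51, 51, 51, 51]  (not all equal)
t=28: [87, 87, 87, 88, 87, 87, 87, 87, 87, 87, 87, 87]  (not all equal)
t=29: [11, 11, 11, 11, 11, 11, 11, 11, 11, 11, 11, 11]  (all equal)

Answer: 29
Key observation: Synchronization is absorbing here: once all nodes are equal they stay equal, and step 29 is the first all-equal step.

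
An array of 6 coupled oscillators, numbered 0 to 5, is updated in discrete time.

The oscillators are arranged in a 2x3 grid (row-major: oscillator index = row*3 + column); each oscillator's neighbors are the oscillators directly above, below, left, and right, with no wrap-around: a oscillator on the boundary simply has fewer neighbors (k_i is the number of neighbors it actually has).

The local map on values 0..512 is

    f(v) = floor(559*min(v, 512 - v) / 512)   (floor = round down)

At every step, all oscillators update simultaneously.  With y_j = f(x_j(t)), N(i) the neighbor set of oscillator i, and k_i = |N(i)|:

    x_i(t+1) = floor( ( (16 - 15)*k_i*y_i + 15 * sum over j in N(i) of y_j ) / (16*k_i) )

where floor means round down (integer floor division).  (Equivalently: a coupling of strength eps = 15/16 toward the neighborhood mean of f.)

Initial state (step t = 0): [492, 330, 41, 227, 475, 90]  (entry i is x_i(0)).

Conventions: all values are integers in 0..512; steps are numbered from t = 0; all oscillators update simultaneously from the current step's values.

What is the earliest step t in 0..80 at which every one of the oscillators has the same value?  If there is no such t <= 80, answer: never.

Simulating step by step:
t=0: [492, 330, 41, 227, 475, 90]  (not all equal)
t=1: [209, 45, 141, 44, 172, 45]  (not all equal)
t=2: [59, 180, 55, 197, 57, 162]  (not all equal)
t=3: [196, 70, 178, 72, 187, 68]  (not all equal)
t=4: [85, 195, 82, 200, 84, 191]  (not all equal)
t=5: [207, 98, 202, 99, 205, 97]  (not all equal)
t=6: [114, 215, 112, 217, 113, 214]  (not all equal)
t=7: [228, 129, 226, 130, 227, 129]  (not all equal)
t=8: [147, 240, 146, 240, 147, 239]  (not all equal)
t=9: [255, 166, 254, 166, 255, 165]  (not all equal)
t=10: [187, 271, 186, 271, 186, 271]  (not all equal)
t=11: [259, 207, 259, 207, 259, 206]  (not all equal)
t=12: [229, 272, 228, 272, 228, 272]  (not all equal)
t=13: [261, 249, 261, 249, 261, 248]  (not all equal)
t=14: [271, 273, 270, 273, 270, 273]  (not all equal)
t=15: [260, 263, 260, 263, 260, 263]  (not all equal)
t=16: [271, 274, 271, 274, 271, 274]  (not all equal)
t=17: [259, 262, 259, 262, 259, 262]  (not all equal)
t=18: [272, 275, 272, 275, 272, 275]  (not all equal)
t=19: [258, 261, 258, 261, 258, 261]  (not all equal)
t=20: [274, 276, 274, 276, 274, 276]  (not all equal)
t=21: [257, 258, 257, 258, 257, 258]  (not all equal)
t=22: [277, 277, 277, 277, 277, 277]  (all equal)

Answer: 22
Key observation: Synchronization is absorbing here: once all oscillators are equal they stay equal, and step 22 is the first all-equal step.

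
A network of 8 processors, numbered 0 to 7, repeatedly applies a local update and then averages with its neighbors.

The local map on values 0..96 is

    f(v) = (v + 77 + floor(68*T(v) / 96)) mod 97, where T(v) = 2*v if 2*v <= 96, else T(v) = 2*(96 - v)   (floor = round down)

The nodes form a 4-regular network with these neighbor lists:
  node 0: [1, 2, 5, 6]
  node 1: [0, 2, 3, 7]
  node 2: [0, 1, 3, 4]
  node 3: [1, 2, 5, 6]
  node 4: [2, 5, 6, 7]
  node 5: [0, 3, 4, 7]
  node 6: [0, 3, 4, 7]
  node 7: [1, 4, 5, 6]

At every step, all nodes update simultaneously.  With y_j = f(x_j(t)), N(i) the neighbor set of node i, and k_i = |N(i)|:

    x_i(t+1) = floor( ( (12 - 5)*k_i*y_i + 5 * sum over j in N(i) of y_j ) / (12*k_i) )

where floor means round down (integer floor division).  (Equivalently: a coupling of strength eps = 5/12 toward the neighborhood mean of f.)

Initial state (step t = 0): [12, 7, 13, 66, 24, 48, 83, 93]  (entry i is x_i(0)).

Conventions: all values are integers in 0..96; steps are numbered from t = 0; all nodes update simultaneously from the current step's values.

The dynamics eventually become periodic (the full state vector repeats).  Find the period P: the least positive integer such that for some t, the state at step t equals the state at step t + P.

Answer: 2
Key observation: The state at step 5, [82, 82, 82, 82, 82, 82, 82, 82], reappears at step 7 — and no state repeats earlier — so the cycle the system enters has period 2.

Derivation:
t=0: [12, 7, 13, 66, 24, 48, 83, 93]
t=1: [34, 73, 30, 80, 49, 78, 69, 77]
t=2: [68, 78, 64, 79, 87, 81, 84, 84]
t=3: [85, 83, 86, 83, 80, 82, 81, 81]
t=4: [80, 80, 80, 81, 81, 81, 81, 81]
t=5: [82, 82, 82, 82, 82, 82, 82, 82]
t=6: [81, 81, 81, 81, 81, 81, 81, 81]
t=7: [82, 82, 82, 82, 82, 82, 82, 82]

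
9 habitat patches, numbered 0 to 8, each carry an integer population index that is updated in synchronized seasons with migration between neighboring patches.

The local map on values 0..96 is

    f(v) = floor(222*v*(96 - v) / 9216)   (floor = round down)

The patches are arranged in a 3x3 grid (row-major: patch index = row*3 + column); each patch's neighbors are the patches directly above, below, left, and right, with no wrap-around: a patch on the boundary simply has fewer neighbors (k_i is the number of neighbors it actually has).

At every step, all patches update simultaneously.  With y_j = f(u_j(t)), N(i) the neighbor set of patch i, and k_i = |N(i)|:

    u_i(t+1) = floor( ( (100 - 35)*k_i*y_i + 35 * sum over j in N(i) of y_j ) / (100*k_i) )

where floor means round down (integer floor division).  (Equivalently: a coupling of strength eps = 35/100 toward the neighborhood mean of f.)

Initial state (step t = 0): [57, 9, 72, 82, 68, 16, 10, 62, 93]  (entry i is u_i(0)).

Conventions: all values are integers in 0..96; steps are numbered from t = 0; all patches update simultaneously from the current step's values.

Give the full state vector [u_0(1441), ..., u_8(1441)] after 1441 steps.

Simulating step by step:
t=0: [57, 9, 72, 82, 68, 16, 10, 62, 93]
t=1: [42, 27, 35, 31, 40, 30, 26, 40, 17]
t=2: [51, 47, 49, 48, 51, 46, 45, 49, 38]
t=3: [55, 55, 55, 55, 55, 54, 55, 54, 53]
t=4: [54, 54, 54, 54, 54, 54, 54, 54, 54]
t=5: [54, 54, 54, 54, 54, 54, 54, 54, 54]

Answer: [54, 54, 54, 54, 54, 54, 54, 54, 54]
Key observation: The state at step 4, [54, 54, 54, 54, 54, 54, 54, 54, 54], reappears at step 5: the system is in a cycle of period 1 from step 4 on.  Therefore the state at step 1441 equals the state at step 4 + ((1441 - 4) mod 1) = 4, which is [54, 54, 54, 54, 54, 54, 54, 54, 54].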